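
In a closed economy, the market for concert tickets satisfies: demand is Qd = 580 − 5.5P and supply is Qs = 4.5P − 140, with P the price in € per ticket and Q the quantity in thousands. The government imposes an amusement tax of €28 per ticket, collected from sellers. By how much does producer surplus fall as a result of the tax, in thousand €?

Before the tax: set 580 − 5.5P = 4.5P − 140 → P* = €72, Q* = 184.
With the tax collected from sellers, supply shifts: Qs = 4.5(P − 28) − 140.
Solving gives Q = 114.7 with buyers paying €84.6 and sellers receiving €56.6 (the €28 wedge).
ΔPS is the trapezoid between Q = 114.7 and Q = 184 of height €15.4: ½ · (184 + 114.7) · 15.4 = €2299.99.

Producer surplus falls by €2299.99 thousand.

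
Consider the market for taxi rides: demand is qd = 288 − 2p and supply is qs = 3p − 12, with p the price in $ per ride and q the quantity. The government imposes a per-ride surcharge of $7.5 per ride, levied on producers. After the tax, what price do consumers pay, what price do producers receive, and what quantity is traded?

Without the tax, 288 − 2p = 3p − 12 gives 5p = 300, so p* = $60 and q* = 168.
With the tax collected from producers, supply shifts: qs = 3(p − 7.5) − 12.
New equilibrium: consumers pay $64.5, producers receive $57, q = 159. (Wedge: pb − ps = 7.5.)

Consumers pay $64.5; producers receive $57; quantity = 159.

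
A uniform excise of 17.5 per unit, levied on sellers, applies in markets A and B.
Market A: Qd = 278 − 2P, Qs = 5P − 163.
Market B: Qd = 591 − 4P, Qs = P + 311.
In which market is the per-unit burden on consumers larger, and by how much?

Market A, by 9.

Market A: pre-tax P* = 63, Q* = 152; post-tax Q = 127; per-unit burden on consumers = 12.5.
Market B: pre-tax P* = 56, Q* = 367; post-tax Q = 353; per-unit burden on consumers = 3.5.
Difference: 12.5 vs 3.5 → market A is larger by 9.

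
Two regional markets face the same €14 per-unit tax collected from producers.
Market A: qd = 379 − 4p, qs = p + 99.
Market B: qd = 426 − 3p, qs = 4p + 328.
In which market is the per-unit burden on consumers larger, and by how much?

Market A: pre-tax p* = €56, q* = 155; post-tax q = 143.8; per-unit burden on consumers = €2.8.
Market B: pre-tax p* = €14, q* = 384; post-tax q = 360; per-unit burden on consumers = €8.
Difference: €2.8 vs €8 → market B is larger by €5.2.

Market B, by €5.2.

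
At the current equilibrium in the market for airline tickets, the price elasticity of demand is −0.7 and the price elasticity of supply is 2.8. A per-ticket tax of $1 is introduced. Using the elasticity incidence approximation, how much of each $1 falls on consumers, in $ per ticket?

Consumers bear ≈ $0.8 per ticket.

Incidence ratio: consumers' share ≈ εs / (εs + |εd|) = 2.8 / (2.8 + 0.7) = 0.8.
So consumers bear ≈ 0.8 × $1 = $0.8; suppliers bear $0.2.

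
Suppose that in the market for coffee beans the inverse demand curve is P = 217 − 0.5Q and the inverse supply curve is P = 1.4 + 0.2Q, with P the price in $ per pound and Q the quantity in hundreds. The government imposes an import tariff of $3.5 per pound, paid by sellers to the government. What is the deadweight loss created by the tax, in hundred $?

Rewrite in direct form: Qd = 434 − 2P and Qs = 5P − 7.
Without the tax, 434 − 2P = 5P − 7 gives 7P = 441, so P* = $63 and Q* = 308.
With the tax collected from sellers, supply shifts: Qs = 5(P − 3.5) − 7.
Solving gives Q = 303 with buyers paying $65.5 and sellers receiving $62 (the $3.5 wedge).
Quantity falls by |ΔQ| = |308 − 303| = 5.
DWL = ½ · t · |ΔQ| = ½ · 3.5 · 5 = $8.75.

Deadweight loss = $8.75 hundred.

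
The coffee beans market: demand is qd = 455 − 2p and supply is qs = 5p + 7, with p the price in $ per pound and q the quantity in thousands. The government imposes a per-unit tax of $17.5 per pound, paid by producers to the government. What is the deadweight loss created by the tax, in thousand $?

Deadweight loss = $218.75 thousand.

Without the tax, 455 − 2p = 5p + 7 gives 7p = 448, so p* = $64 and q* = 327.
With the tax collected from producers, supply shifts: qs = 5(p − 17.5) + 7.
Solving gives q = 302 with buyers paying $76.5 and producers receiving $59 (the $17.5 wedge).
Quantity falls by |ΔQ| = |327 − 302| = 25.
DWL = ½ · t · |ΔQ| = ½ · 17.5 · 25 = $218.75.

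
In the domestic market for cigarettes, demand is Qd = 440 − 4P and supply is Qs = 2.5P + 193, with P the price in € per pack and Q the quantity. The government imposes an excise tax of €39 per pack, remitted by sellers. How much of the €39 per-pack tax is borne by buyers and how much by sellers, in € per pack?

Buyers bear €15 per pack; sellers bear €24 per pack.

Before the tax: set 440 − 4P = 2.5P + 193 → P* = €38, Q* = 288.
With the tax collected from sellers, supply shifts: Qs = 2.5(P − 39) + 193.
Solving gives Q = 228 with buyers paying €53 and sellers receiving €14 (the €39 wedge).
Burden on buyers: €15; on sellers: €24. (They sum to €39.)
The less price-elastic side of the market bears the larger share of a per-unit tax.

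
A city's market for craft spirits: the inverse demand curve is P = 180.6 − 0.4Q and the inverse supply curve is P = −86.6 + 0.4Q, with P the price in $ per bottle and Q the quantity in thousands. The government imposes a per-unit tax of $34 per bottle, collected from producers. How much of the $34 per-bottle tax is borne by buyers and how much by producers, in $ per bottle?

Inverting to Q(P) form: Qd = 451.5 − 2.5P; Qs = 2.5P + 216.5.
Without the tax, 451.5 − 2.5P = 2.5P + 216.5 gives 5P = 235, so P* = $47 and Q* = 334.
With the tax collected from producers, supply shifts: Qs = 2.5(P − 34) + 216.5.
Solving gives Q = 291.5 with buyers paying $64 and producers receiving $30 (the $34 wedge).
Burden on buyers: $17; on producers: $17. (They sum to $34.)
The less price-elastic side of the market bears the larger share of a per-unit tax.

Buyers bear $17 per bottle; producers bear $17 per bottle.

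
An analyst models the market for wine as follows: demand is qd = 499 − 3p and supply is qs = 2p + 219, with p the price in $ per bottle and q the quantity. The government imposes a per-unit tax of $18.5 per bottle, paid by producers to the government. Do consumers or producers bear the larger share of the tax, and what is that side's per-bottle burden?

Producers bear the larger share: $11.1 per bottle.

Without the tax, 499 − 3p = 2p + 219 gives 5p = 280, so p* = $56 and q* = 331.
With the tax collected from producers, supply shifts: qs = 2(p − 18.5) + 219.
Solving gives q = 308.8 with consumers paying $63.4 and producers receiving $44.9 (the $18.5 wedge).
Per-bottle burden: consumers $7.4, producers $11.1.
Producers take the larger share because supply is less price-elastic here (demand slope 3 vs supply slope 2).
The less price-elastic side of the market bears the larger share of a per-unit tax.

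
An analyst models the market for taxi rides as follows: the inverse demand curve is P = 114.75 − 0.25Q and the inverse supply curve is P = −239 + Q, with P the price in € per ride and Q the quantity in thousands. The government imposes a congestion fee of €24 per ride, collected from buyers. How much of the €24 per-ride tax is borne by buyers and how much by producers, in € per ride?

Rewrite in direct form: Qd = 459 − 4P and Qs = P + 239.
Before the tax: set 459 − 4P = P + 239 → P* = €44, Q* = 283.
With the tax collected from buyers, demand (in seller-price terms) shifts: Qd = 459 − 4(P + 24).
Solving gives Q = 263.8 with buyers paying €48.8 and producers receiving €24.8 (the €24 wedge).
Burden on buyers: €4.8; on producers: €19.2. (They sum to €24.)

Buyers bear €4.8 per ride; producers bear €19.2 per ride.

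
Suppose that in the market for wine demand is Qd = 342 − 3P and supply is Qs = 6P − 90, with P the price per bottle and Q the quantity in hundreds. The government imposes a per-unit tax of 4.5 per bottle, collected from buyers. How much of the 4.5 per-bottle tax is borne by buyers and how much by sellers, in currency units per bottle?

Without the tax, 342 − 3P = 6P − 90 gives 9P = 432, so P* = 48 and Q* = 198.
With the tax collected from buyers, demand (in seller-price terms) shifts: Qd = 342 − 3(P + 4.5).
New equilibrium: buyers pay 51, sellers receive 46.5, Q = 189. (Wedge: Pb − Ps = 4.5.)
Burden on buyers: 3; on sellers: 1.5. (They sum to 4.5.)
The less price-elastic side of the market bears the larger share of a per-unit tax.

Buyers bear 3 per bottle; sellers bear 1.5 per bottle.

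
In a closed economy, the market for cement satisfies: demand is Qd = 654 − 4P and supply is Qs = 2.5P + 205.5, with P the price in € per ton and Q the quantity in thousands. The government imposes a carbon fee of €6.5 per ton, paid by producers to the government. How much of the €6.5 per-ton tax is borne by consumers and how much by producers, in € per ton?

Without the tax, 654 − 4P = 2.5P + 205.5 gives 6.5P = 448.5, so P* = €69 and Q* = 378.
With the tax collected from producers, supply shifts: Qs = 2.5(P − 6.5) + 205.5.
Solving gives Q = 368 with consumers paying €71.5 and producers receiving €65 (the €6.5 wedge).
Burden on consumers: €2.5; on producers: €4. (They sum to €6.5.)
The less price-elastic side of the market bears the larger share of a per-unit tax.

Consumers bear €2.5 per ton; producers bear €4 per ton.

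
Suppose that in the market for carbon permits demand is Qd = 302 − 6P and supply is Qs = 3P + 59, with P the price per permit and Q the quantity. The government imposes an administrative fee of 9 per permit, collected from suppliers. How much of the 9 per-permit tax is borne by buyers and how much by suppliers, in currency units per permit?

Buyers bear 3 per permit; suppliers bear 6 per permit.

Without the tax, 302 − 6P = 3P + 59 gives 9P = 243, so P* = 27 and Q* = 140.
With the tax collected from suppliers, supply shifts: Qs = 3(P − 9) + 59.
New equilibrium: buyers pay 30, suppliers receive 21, Q = 122. (Wedge: Pb − Ps = 9.)
Burden on buyers: 3; on suppliers: 6. (They sum to 9.)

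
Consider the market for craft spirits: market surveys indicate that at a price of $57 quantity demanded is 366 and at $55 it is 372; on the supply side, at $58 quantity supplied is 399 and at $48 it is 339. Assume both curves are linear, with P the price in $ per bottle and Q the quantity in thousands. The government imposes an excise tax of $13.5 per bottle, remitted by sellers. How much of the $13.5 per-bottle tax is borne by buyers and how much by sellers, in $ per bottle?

Demand slope: (372 − 366)/(55 − 57) = -3, so Qd = 537 − 3P.
Supply slope: (339 − 399)/(48 − 58) = 6, so Qs = 6P + 51.
Without the tax, 537 − 3P = 6P + 51 gives 9P = 486, so P* = $54 and Q* = 375.
With the tax collected from sellers, supply shifts: Qs = 6(P − 13.5) + 51.
New equilibrium: buyers pay $63, sellers receive $49.5, Q = 348. (Wedge: Pb − Ps = 13.5.)
Burden on buyers: $9; on sellers: $4.5. (They sum to $13.5.)
The less price-elastic side of the market bears the larger share of a per-unit tax.

Buyers bear $9 per bottle; sellers bear $4.5 per bottle.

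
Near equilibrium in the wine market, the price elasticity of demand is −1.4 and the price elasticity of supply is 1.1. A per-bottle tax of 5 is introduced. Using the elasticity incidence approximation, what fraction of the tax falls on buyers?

Incidence ratio: buyers' share ≈ εs / (εs + |εd|) = 1.1 / (1.1 + 1.4) = 0.44.
Supply is the less elastic side, so buyers bear the smaller share.

Buyers' share ≈ 0.44.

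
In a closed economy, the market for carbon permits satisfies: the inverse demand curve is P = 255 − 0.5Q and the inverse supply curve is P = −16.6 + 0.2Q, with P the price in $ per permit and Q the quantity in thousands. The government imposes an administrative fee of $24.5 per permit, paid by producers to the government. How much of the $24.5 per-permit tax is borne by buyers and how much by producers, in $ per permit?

Buyers bear $17.5 per permit; producers bear $7 per permit.

Rewrite in direct form: Qd = 510 − 2P and Qs = 5P + 83.
Before the tax: set 510 − 2P = 5P + 83 → P* = $61, Q* = 388.
With the tax collected from producers, supply shifts: Qs = 5(P − 24.5) + 83.
New equilibrium: buyers pay $78.5, producers receive $54, Q = 353. (Wedge: Pb − Ps = 24.5.)
Burden on buyers: $17.5; on producers: $7. (They sum to $24.5.)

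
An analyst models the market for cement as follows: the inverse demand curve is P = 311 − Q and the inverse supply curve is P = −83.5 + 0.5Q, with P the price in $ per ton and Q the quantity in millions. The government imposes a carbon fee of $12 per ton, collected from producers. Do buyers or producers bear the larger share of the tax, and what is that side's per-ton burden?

Buyers bear the larger share: $8 per ton.

Rewrite in direct form: Qd = 311 − P and Qs = 2P + 167.
Before the tax: set 311 − P = 2P + 167 → P* = $48, Q* = 263.
With the tax collected from producers, supply shifts: Qs = 2(P − 12) + 167.
Solving gives Q = 255 with buyers paying $56 and producers receiving $44 (the $12 wedge).
Per-ton burden: buyers $8, producers $4.
Buyers take the larger share because demand is less price-elastic here (demand slope 1 vs supply slope 2).
The less price-elastic side of the market bears the larger share of a per-unit tax.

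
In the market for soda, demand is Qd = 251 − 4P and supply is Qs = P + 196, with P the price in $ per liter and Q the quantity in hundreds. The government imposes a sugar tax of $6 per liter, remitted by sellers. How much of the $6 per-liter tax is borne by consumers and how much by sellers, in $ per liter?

Before the tax: set 251 − 4P = P + 196 → P* = $11, Q* = 207.
With the tax collected from sellers, supply shifts: Qs = (P − 6) + 196.
Solving gives Q = 202.2 with consumers paying $12.2 and sellers receiving $6.2 (the $6 wedge).
Burden on consumers: $1.2; on sellers: $4.8. (They sum to $6.)

Consumers bear $1.2 per liter; sellers bear $4.8 per liter.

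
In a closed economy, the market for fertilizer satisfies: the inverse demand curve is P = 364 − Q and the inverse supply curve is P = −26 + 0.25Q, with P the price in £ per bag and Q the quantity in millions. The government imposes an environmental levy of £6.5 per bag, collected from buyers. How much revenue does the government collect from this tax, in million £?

Tax revenue = £1994.2 million.

Rewrite in direct form: Qd = 364 − P and Qs = 4P + 104.
Before the tax: set 364 − P = 4P + 104 → P* = £52, Q* = 312.
With the tax collected from buyers, demand (in seller-price terms) shifts: Qd = 364 − (P + 6.5).
Solving gives Q = 306.8 with buyers paying £57.2 and sellers receiving £50.7 (the £6.5 wedge).
Revenue = t · Q = 6.5 · 306.8 = £1994.2.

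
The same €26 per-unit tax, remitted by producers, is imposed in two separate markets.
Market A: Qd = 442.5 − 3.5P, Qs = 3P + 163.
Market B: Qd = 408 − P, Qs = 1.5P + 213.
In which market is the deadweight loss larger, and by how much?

Market A: pre-tax P* = €43, Q* = 292; post-tax Q = 250; deadweight loss = €546.
Market B: pre-tax P* = €78, Q* = 330; post-tax Q = 314.4; deadweight loss = €202.8.
Difference: €546 vs €202.8 → market A is larger by €343.2.

Market A, by €343.2.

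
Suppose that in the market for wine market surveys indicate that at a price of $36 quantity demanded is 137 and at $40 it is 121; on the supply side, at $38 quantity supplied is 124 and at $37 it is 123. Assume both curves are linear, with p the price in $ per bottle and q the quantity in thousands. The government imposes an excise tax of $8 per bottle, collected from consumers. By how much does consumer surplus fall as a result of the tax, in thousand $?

Consumer surplus falls by $194.88 thousand.

Demand slope: (121 − 137)/(40 − 36) = -4, so qd = 281 − 4p.
Supply slope: (123 − 124)/(37 − 38) = 1, so qs = p + 86.
Without the tax, 281 − 4p = p + 86 gives 5p = 195, so p* = $39 and q* = 125.
With the tax collected from consumers, demand (in seller-price terms) shifts: qd = 281 − 4(p + 8).
New equilibrium: consumers pay $40.6, producers receive $32.6, q = 118.6. (Wedge: pb − ps = 8.)
ΔCS is the trapezoid between Q = 118.6 and Q = 125 of height $1.6: ½ · (125 + 118.6) · 1.6 = $194.88.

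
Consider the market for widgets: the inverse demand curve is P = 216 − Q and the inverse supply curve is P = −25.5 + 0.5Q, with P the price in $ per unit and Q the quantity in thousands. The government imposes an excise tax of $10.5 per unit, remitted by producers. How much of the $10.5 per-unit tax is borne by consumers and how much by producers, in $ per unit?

Consumers bear $7 per unit; producers bear $3.5 per unit.

Inverting to Q(P) form: Qd = 216 − P; Qs = 2P + 51.
Before the tax: set 216 − P = 2P + 51 → P* = $55, Q* = 161.
With the tax collected from producers, supply shifts: Qs = 2(P − 10.5) + 51.
Solving gives Q = 154 with consumers paying $62 and producers receiving $51.5 (the $10.5 wedge).
Burden on consumers: $7; on producers: $3.5. (They sum to $10.5.)
The less price-elastic side of the market bears the larger share of a per-unit tax.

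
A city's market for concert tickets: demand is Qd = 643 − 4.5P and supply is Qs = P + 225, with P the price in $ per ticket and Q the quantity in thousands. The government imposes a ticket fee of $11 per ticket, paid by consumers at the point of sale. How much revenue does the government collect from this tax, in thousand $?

Without the tax, 643 − 4.5P = P + 225 gives 5.5P = 418, so P* = $76 and Q* = 301.
With the tax collected from consumers, demand (in seller-price terms) shifts: Qd = 643 − 4.5(P + 11).
Solving gives Q = 292 with consumers paying $78 and suppliers receiving $67 (the $11 wedge).
Revenue = t · Q = 11 · 292 = $3212.

Tax revenue = $3212 thousand.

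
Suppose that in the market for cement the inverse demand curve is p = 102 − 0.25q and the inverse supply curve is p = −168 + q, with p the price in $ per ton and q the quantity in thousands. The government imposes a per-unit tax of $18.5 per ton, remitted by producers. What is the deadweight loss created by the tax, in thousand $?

Rewrite in direct form: qd = 408 − 4p and qs = p + 168.
Before the tax: set 408 − 4p = p + 168 → p* = $48, q* = 216.
With the tax collected from producers, supply shifts: qs = (p − 18.5) + 168.
Solving gives q = 201.2 with consumers paying $51.7 and producers receiving $33.2 (the $18.5 wedge).
Quantity falls by |ΔQ| = |216 − 201.2| = 14.8.
DWL = ½ · t · |ΔQ| = ½ · 18.5 · 14.8 = $136.9.

Deadweight loss = $136.9 thousand.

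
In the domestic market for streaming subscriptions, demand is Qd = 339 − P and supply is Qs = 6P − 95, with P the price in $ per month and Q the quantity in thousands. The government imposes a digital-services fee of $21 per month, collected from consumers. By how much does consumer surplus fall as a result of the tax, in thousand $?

Before the tax: set 339 − P = 6P − 95 → P* = $62, Q* = 277.
With the tax collected from consumers, demand (in seller-price terms) shifts: Qd = 339 − (P + 21).
Solving gives Q = 259 with consumers paying $80 and producers receiving $59 (the $21 wedge).
ΔCS is the trapezoid between Q = 259 and Q = 277 of height $18: ½ · (277 + 259) · 18 = $4824.

Consumer surplus falls by $4824 thousand.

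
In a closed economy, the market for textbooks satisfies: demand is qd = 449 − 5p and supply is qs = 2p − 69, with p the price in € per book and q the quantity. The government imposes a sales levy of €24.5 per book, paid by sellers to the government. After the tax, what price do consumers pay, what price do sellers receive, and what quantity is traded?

Consumers pay €81; sellers receive €56.5; quantity = 44.

Before the tax: set 449 − 5p = 2p − 69 → p* = €74, q* = 79.
With the tax collected from sellers, supply shifts: qs = 2(p − 24.5) − 69.
New equilibrium: consumers pay €81, sellers receive €56.5, q = 44. (Wedge: pb − ps = 24.5.)
The less price-elastic side of the market bears the larger share of a per-unit tax.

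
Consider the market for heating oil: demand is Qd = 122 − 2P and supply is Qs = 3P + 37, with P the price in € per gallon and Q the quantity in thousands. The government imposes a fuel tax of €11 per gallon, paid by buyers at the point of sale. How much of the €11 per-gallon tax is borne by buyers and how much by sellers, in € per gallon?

Before the tax: set 122 − 2P = 3P + 37 → P* = €17, Q* = 88.
With the tax collected from buyers, demand (in seller-price terms) shifts: Qd = 122 − 2(P + 11).
New equilibrium: buyers pay €23.6, sellers receive €12.6, Q = 74.8. (Wedge: Pb − Ps = 11.)
Burden on buyers: €6.6; on sellers: €4.4. (They sum to €11.)
The less price-elastic side of the market bears the larger share of a per-unit tax.

Buyers bear €6.6 per gallon; sellers bear €4.4 per gallon.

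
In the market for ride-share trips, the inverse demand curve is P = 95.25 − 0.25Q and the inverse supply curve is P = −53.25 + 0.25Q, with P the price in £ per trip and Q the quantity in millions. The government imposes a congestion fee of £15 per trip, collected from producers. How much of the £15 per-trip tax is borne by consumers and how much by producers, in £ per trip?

Consumers bear £7.5 per trip; producers bear £7.5 per trip.

Inverting to Q(P) form: Qd = 381 − 4P; Qs = 4P + 213.
Without the tax, 381 − 4P = 4P + 213 gives 8P = 168, so P* = £21 and Q* = 297.
With the tax collected from producers, supply shifts: Qs = 4(P − 15) + 213.
Solving gives Q = 267 with consumers paying £28.5 and producers receiving £13.5 (the £15 wedge).
Burden on consumers: £7.5; on producers: £7.5. (They sum to £15.)
The less price-elastic side of the market bears the larger share of a per-unit tax.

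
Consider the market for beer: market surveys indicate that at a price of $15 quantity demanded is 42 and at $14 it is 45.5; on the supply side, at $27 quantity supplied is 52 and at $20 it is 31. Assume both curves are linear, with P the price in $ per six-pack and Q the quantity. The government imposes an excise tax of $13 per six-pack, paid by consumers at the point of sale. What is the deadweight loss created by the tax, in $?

Demand slope: (45.5 − 42)/(14 − 15) = -3.5, so Qd = 94.5 − 3.5P.
Supply slope: (31 − 52)/(20 − 27) = 3, so Qs = 3P − 29.
Before the tax: set 94.5 − 3.5P = 3P − 29 → P* = $19, Q* = 28.
With the tax collected from consumers, demand (in seller-price terms) shifts: Qd = 94.5 − 3.5(P + 13).
New equilibrium: consumers pay $25, producers receive $12, Q = 7. (Wedge: Pb − Ps = 13.)
Quantity falls by |ΔQ| = |28 − 7| = 21.
DWL = ½ · t · |ΔQ| = ½ · 13 · 21 = $136.5.

Deadweight loss = $136.5.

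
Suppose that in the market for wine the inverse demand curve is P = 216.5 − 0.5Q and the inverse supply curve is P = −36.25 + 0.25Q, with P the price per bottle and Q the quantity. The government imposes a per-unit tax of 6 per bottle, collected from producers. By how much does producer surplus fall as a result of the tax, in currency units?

Inverting to Q(P) form: Qd = 433 − 2P; Qs = 4P + 145.
Before the tax: set 433 − 2P = 4P + 145 → P* = 48, Q* = 337.
With the tax collected from producers, supply shifts: Qs = 4(P − 6) + 145.
New equilibrium: consumers pay 52, producers receive 46, Q = 329. (Wedge: Pb − Ps = 6.)
ΔPS is the trapezoid between Q = 329 and Q = 337 of height 2: ½ · (337 + 329) · 2 = 666.

Producer surplus falls by 666.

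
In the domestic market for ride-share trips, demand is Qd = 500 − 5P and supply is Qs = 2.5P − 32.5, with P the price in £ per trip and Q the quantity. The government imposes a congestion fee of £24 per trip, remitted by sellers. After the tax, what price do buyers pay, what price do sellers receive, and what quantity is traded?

Buyers pay £79; sellers receive £55; quantity = 105.

Before the tax: set 500 − 5P = 2.5P − 32.5 → P* = £71, Q* = 145.
With the tax collected from sellers, supply shifts: Qs = 2.5(P − 24) − 32.5.
New equilibrium: buyers pay £79, sellers receive £55, Q = 105. (Wedge: Pb − Ps = 24.)
The less price-elastic side of the market bears the larger share of a per-unit tax.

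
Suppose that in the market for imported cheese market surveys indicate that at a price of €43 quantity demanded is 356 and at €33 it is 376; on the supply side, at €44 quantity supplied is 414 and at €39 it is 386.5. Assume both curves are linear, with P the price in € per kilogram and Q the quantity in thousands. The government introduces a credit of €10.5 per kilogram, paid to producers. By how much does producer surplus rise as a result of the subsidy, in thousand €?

Producer surplus rises by €1057.56 thousand.

Demand slope: (376 − 356)/(33 − 43) = -2, so Qd = 442 − 2P.
Supply slope: (386.5 − 414)/(39 − 44) = 5.5, so Qs = 5.5P + 172.
Without the subsidy, 442 − 2P = 5.5P + 172 gives 7.5P = 270, so P* = €36 and Q* = 370.
With a per-unit subsidy paid to producers, each receives P + 10.5 per unit sold, so supply becomes Qs = 5.5(P + 10.5) + 172.
New equilibrium: consumers pay €28.3, producers receive €38.8, Q = 385.4. (Wedge: Pb − Ps = −10.5.)
ΔPS is the trapezoid between Q = 385.4 and Q = 370 of height €2.8: ½ · (370 + 385.4) · 2.8 = €1057.56.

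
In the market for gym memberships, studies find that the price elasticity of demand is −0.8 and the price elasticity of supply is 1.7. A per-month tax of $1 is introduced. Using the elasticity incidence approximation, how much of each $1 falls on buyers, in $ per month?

Buyers bear ≈ $0.68 per month.

Incidence ratio: buyers' share ≈ εs / (εs + |εd|) = 1.7 / (1.7 + 0.8) = 0.68.
So buyers bear ≈ 0.68 × $1 = $0.68; suppliers bear $0.32.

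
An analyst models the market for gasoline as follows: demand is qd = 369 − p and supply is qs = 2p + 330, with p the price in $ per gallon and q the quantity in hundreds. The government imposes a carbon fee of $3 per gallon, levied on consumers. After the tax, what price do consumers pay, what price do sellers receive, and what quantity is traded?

Before the tax: set 369 − p = 2p + 330 → p* = $13, q* = 356.
With the tax collected from consumers, demand (in seller-price terms) shifts: qd = 369 − (p + 3).
Solving gives q = 354 with consumers paying $15 and sellers receiving $12 (the $3 wedge).
The less price-elastic side of the market bears the larger share of a per-unit tax.

Consumers pay $15; sellers receive $12; quantity = 354.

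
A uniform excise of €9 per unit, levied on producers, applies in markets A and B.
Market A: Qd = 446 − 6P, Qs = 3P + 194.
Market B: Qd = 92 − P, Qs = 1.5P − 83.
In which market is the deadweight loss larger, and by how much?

Market A: pre-tax P* = €28, Q* = 278; post-tax Q = 260; deadweight loss = €81.
Market B: pre-tax P* = €70, Q* = 22; post-tax Q = 16.6; deadweight loss = €24.3.
Difference: €81 vs €24.3 → market A is larger by €56.7.

Market A, by €56.7.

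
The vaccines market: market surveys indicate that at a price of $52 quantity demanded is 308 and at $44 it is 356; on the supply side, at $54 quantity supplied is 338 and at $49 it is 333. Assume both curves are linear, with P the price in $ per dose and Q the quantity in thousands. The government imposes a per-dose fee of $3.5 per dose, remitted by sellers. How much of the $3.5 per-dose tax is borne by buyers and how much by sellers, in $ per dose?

Buyers bear $0.5 per dose; sellers bear $3 per dose.

Demand slope: (356 − 308)/(44 − 52) = -6, so Qd = 620 − 6P.
Supply slope: (333 − 338)/(49 − 54) = 1, so Qs = P + 284.
Without the tax, 620 − 6P = P + 284 gives 7P = 336, so P* = $48 and Q* = 332.
With the tax collected from sellers, supply shifts: Qs = (P − 3.5) + 284.
New equilibrium: buyers pay $48.5, sellers receive $45, Q = 329. (Wedge: Pb − Ps = 3.5.)
Burden on buyers: $0.5; on sellers: $3. (They sum to $3.5.)
The less price-elastic side of the market bears the larger share of a per-unit tax.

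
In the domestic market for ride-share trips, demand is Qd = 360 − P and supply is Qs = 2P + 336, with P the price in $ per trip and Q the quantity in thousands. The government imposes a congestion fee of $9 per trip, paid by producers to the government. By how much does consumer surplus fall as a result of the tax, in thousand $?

Consumer surplus falls by $2094 thousand.

Before the tax: set 360 − P = 2P + 336 → P* = $8, Q* = 352.
With the tax collected from producers, supply shifts: Qs = 2(P − 9) + 336.
New equilibrium: buyers pay $14, producers receive $5, Q = 346. (Wedge: Pb − Ps = 9.)
ΔCS is the trapezoid between Q = 346 and Q = 352 of height $6: ½ · (352 + 346) · 6 = $2094.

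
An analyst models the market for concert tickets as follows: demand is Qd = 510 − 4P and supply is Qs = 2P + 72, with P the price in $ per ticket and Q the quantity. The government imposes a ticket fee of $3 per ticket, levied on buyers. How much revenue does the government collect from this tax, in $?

Without the tax, 510 − 4P = 2P + 72 gives 6P = 438, so P* = $73 and Q* = 218.
With the tax collected from buyers, demand (in seller-price terms) shifts: Qd = 510 − 4(P + 3).
Solving gives Q = 214 with buyers paying $74 and sellers receiving $71 (the $3 wedge).
Revenue = t · Q = 3 · 214 = $642.

Tax revenue = $642.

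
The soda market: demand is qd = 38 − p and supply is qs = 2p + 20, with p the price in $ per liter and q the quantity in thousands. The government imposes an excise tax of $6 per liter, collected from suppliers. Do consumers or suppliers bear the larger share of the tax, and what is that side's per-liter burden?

Consumers bear the larger share: $4 per liter.

Without the tax, 38 − p = 2p + 20 gives 3p = 18, so p* = $6 and q* = 32.
With the tax collected from suppliers, supply shifts: qs = 2(p − 6) + 20.
Solving gives q = 28 with consumers paying $10 and suppliers receiving $4 (the $6 wedge).
Per-liter burden: consumers $4, suppliers $2.
Consumers take the larger share because demand is less price-elastic here (demand slope 1 vs supply slope 2).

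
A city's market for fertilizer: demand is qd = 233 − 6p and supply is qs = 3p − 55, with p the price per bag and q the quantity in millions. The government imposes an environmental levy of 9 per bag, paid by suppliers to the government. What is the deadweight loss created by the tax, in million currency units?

Deadweight loss = 81 million.

Before the tax: set 233 − 6p = 3p − 55 → p* = 32, q* = 41.
With the tax collected from suppliers, supply shifts: qs = 3(p − 9) − 55.
New equilibrium: buyers pay 35, suppliers receive 26, q = 23. (Wedge: pb − ps = 9.)
Quantity falls by |ΔQ| = |41 − 23| = 18.
DWL = ½ · t · |ΔQ| = ½ · 9 · 18 = 81.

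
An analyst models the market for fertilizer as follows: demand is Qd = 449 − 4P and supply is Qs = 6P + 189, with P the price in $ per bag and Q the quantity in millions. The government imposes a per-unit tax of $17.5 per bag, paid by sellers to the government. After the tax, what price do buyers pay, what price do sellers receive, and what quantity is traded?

Buyers pay $36.5; sellers receive $19; quantity = 303.

Before the tax: set 449 − 4P = 6P + 189 → P* = $26, Q* = 345.
With the tax collected from sellers, supply shifts: Qs = 6(P − 17.5) + 189.
Solving gives Q = 303 with buyers paying $36.5 and sellers receiving $19 (the $17.5 wedge).
The less price-elastic side of the market bears the larger share of a per-unit tax.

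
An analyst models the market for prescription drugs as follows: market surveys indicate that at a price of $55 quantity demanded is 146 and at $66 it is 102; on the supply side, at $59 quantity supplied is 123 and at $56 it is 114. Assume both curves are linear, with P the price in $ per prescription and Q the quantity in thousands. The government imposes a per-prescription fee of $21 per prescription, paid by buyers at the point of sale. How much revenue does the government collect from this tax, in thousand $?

Tax revenue = $1890 thousand.

Demand slope: (102 − 146)/(66 − 55) = -4, so Qd = 366 − 4P.
Supply slope: (114 − 123)/(56 − 59) = 3, so Qs = 3P − 54.
Without the tax, 366 − 4P = 3P − 54 gives 7P = 420, so P* = $60 and Q* = 126.
With the tax collected from buyers, demand (in seller-price terms) shifts: Qd = 366 − 4(P + 21).
New equilibrium: buyers pay $69, producers receive $48, Q = 90. (Wedge: Pb − Ps = 21.)
Revenue = t · Q = 21 · 90 = $1890.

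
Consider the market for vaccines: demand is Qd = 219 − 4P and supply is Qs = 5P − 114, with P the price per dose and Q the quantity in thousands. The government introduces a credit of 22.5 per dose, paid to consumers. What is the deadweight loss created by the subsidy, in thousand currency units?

Before the subsidy: set 219 − 4P = 5P − 114 → P* = 37, Q* = 71.
With a per-unit subsidy paid to consumers, each effectively pays P − 22.5, so demand becomes Qd = 219 − 4(P − 22.5).
Solving gives Q = 121 with consumers paying 24.5 and sellers receiving 47 (the 22.5 wedge).
Quantity rises by |ΔQ| = |71 − 121| = 50.
DWL = ½ · t · |ΔQ| = ½ · 22.5 · 50 = 562.5.

Deadweight loss = 562.5 thousand.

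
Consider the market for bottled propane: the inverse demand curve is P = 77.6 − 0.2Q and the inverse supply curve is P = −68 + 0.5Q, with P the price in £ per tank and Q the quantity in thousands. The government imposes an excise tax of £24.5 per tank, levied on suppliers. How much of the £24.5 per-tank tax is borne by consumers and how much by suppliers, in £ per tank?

Consumers bear £7 per tank; suppliers bear £17.5 per tank.

Rewrite in direct form: Qd = 388 − 5P and Qs = 2P + 136.
Before the tax: set 388 − 5P = 2P + 136 → P* = £36, Q* = 208.
With the tax collected from suppliers, supply shifts: Qs = 2(P − 24.5) + 136.
New equilibrium: consumers pay £43, suppliers receive £18.5, Q = 173. (Wedge: Pb − Ps = 24.5.)
Burden on consumers: £7; on suppliers: £17.5. (They sum to £24.5.)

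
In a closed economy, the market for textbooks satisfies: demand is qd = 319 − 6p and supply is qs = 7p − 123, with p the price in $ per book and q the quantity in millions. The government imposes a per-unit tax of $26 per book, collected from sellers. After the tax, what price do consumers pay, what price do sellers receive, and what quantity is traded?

Consumers pay $48; sellers receive $22; quantity = 31.

Without the tax, 319 − 6p = 7p − 123 gives 13p = 442, so p* = $34 and q* = 115.
With the tax collected from sellers, supply shifts: qs = 7(p − 26) − 123.
Solving gives q = 31 with consumers paying $48 and sellers receiving $22 (the $26 wedge).
The less price-elastic side of the market bears the larger share of a per-unit tax.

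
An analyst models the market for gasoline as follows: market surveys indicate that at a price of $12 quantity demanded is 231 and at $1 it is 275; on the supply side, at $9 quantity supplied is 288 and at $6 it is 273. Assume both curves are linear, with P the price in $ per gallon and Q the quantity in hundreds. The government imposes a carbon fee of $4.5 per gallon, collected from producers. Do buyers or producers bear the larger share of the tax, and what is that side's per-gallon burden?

Demand slope: (275 − 231)/(1 − 12) = -4, so Qd = 279 − 4P.
Supply slope: (273 − 288)/(6 − 9) = 5, so Qs = 5P + 243.
Without the tax, 279 − 4P = 5P + 243 gives 9P = 36, so P* = $4 and Q* = 263.
With the tax collected from producers, supply shifts: Qs = 5(P − 4.5) + 243.
New equilibrium: buyers pay $6.5, producers receive $2, Q = 253. (Wedge: Pb − Ps = 4.5.)
Per-gallon burden: buyers $2.5, producers $2.
Buyers take the larger share because demand is less price-elastic here (demand slope 4 vs supply slope 5).
The less price-elastic side of the market bears the larger share of a per-unit tax.

Buyers bear the larger share: $2.5 per gallon.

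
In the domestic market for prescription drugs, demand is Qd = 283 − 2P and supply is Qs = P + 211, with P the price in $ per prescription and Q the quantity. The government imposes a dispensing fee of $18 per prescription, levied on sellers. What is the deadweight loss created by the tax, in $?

Deadweight loss = $108.

Before the tax: set 283 − 2P = P + 211 → P* = $24, Q* = 235.
With the tax collected from sellers, supply shifts: Qs = (P − 18) + 211.
New equilibrium: consumers pay $30, sellers receive $12, Q = 223. (Wedge: Pb − Ps = 18.)
Quantity falls by |ΔQ| = |235 − 223| = 12.
DWL = ½ · t · |ΔQ| = ½ · 18 · 12 = $108.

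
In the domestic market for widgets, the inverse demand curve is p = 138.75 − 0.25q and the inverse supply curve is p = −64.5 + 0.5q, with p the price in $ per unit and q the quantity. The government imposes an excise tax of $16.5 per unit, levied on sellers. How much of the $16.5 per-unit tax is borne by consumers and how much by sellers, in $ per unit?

Inverting to q(p) form: qd = 555 − 4p; qs = 2p + 129.
Without the tax, 555 − 4p = 2p + 129 gives 6p = 426, so p* = $71 and q* = 271.
With the tax collected from sellers, supply shifts: qs = 2(p − 16.5) + 129.
New equilibrium: consumers pay $76.5, sellers receive $60, q = 249. (Wedge: pb − ps = 16.5.)
Burden on consumers: $5.5; on sellers: $11. (They sum to $16.5.)
The less price-elastic side of the market bears the larger share of a per-unit tax.

Consumers bear $5.5 per unit; sellers bear $11 per unit.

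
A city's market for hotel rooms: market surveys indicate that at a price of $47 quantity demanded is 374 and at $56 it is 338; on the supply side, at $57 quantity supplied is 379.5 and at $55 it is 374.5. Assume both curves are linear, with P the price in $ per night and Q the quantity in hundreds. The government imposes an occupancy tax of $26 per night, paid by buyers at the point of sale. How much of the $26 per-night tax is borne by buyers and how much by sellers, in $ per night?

Buyers bear $10 per night; sellers bear $16 per night.

Demand slope: (338 − 374)/(56 − 47) = -4, so Qd = 562 − 4P.
Supply slope: (374.5 − 379.5)/(55 − 57) = 2.5, so Qs = 2.5P + 237.
Before the tax: set 562 − 4P = 2.5P + 237 → P* = $50, Q* = 362.
With the tax collected from buyers, demand (in seller-price terms) shifts: Qd = 562 − 4(P + 26).
New equilibrium: buyers pay $60, sellers receive $34, Q = 322. (Wedge: Pb − Ps = 26.)
Burden on buyers: $10; on sellers: $16. (They sum to $26.)
The less price-elastic side of the market bears the larger share of a per-unit tax.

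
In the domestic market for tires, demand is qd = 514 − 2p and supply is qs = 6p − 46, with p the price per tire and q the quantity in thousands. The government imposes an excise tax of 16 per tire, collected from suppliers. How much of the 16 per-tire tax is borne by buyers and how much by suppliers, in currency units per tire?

Without the tax, 514 − 2p = 6p − 46 gives 8p = 560, so p* = 70 and q* = 374.
With the tax collected from suppliers, supply shifts: qs = 6(p − 16) − 46.
Solving gives q = 350 with buyers paying 82 and suppliers receiving 66 (the 16 wedge).
Burden on buyers: 12; on suppliers: 4. (They sum to 16.)
The less price-elastic side of the market bears the larger share of a per-unit tax.

Buyers bear 12 per tire; suppliers bear 4 per tire.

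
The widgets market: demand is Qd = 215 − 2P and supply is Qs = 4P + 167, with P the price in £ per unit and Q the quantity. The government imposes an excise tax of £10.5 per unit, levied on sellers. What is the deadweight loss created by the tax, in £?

Deadweight loss = £73.5.

Without the tax, 215 − 2P = 4P + 167 gives 6P = 48, so P* = £8 and Q* = 199.
With the tax collected from sellers, supply shifts: Qs = 4(P − 10.5) + 167.
New equilibrium: buyers pay £15, sellers receive £4.5, Q = 185. (Wedge: Pb − Ps = 10.5.)
Quantity falls by |ΔQ| = |199 − 185| = 14.
DWL = ½ · t · |ΔQ| = ½ · 10.5 · 14 = £73.5.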